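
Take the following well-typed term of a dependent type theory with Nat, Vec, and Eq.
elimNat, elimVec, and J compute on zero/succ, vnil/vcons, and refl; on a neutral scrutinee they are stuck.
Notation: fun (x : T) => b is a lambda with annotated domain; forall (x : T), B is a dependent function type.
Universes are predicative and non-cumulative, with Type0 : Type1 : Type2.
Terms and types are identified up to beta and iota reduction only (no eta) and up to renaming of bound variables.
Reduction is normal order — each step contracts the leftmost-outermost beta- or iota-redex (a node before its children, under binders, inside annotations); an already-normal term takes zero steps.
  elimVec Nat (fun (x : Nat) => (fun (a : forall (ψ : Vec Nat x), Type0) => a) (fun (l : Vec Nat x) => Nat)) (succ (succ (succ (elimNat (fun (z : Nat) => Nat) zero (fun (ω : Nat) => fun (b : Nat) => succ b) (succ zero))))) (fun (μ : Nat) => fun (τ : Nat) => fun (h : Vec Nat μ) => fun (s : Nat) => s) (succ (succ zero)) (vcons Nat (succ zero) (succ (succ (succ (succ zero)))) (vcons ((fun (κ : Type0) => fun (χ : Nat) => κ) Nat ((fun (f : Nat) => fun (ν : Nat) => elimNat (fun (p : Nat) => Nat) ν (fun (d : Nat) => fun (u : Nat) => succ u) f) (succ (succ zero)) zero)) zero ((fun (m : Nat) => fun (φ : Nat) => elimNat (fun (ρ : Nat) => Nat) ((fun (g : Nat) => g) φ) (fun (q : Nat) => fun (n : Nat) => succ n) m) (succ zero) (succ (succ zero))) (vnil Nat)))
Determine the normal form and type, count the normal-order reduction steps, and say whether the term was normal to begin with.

normal form:
  succ (succ (succ (succ zero)))
inferred type:
  Nat
reduction steps (normal order): 15
term was already normal: no
first contracted redex: an elimVec iota-redex


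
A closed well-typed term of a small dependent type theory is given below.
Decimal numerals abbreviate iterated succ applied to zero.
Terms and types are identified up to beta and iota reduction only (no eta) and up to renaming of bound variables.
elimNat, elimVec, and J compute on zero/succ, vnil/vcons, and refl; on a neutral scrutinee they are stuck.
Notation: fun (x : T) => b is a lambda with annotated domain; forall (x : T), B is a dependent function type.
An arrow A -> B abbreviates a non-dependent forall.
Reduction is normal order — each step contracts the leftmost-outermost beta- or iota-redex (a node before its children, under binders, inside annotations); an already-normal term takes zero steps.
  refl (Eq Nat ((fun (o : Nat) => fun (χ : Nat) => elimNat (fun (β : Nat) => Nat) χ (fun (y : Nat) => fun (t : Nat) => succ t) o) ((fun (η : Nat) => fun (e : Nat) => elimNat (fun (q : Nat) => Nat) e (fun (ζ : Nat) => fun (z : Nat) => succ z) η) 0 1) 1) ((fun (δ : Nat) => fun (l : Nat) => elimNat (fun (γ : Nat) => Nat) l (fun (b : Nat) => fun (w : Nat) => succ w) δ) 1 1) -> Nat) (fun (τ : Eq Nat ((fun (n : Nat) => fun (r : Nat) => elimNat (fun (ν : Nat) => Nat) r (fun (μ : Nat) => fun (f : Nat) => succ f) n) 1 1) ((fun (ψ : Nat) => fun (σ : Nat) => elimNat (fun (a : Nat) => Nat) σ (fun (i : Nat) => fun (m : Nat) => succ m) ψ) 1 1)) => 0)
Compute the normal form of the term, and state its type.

resulting normal form:
  refl (Eq Nat 2 2 -> Nat) (fun (o : Eq Nat 2 2) => 0)
inferred type:
  Eq (Eq Nat 2 2 -> Nat) (fun (o : Eq Nat 2 2) => 0) (fun (χ : Eq Nat 2 2) => 0)


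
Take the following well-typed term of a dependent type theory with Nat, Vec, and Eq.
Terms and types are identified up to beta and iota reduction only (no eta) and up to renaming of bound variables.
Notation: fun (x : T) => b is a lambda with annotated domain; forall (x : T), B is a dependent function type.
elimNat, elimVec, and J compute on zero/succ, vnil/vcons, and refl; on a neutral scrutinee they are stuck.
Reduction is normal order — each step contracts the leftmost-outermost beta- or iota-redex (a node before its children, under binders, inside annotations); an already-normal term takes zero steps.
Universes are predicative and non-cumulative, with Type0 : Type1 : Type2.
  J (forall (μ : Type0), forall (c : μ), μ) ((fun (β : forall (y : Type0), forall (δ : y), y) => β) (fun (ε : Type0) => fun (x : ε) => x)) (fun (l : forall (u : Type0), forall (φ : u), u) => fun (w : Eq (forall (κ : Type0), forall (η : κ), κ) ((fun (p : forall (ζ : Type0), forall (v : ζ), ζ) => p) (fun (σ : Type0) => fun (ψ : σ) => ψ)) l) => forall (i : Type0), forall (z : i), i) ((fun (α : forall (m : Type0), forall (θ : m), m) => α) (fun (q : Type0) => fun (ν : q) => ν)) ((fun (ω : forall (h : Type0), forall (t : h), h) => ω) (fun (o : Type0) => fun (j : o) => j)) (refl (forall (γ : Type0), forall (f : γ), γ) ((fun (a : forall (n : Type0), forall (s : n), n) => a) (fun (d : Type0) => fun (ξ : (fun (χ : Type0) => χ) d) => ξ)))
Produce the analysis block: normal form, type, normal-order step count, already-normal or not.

normal form:
  fun (μ : Type0) => fun (c : μ) => c
type:
  forall (μ : Type0), forall (c : μ), μ
reduction steps (normal order): 2
already normal: no
first redex: a J iota-redex


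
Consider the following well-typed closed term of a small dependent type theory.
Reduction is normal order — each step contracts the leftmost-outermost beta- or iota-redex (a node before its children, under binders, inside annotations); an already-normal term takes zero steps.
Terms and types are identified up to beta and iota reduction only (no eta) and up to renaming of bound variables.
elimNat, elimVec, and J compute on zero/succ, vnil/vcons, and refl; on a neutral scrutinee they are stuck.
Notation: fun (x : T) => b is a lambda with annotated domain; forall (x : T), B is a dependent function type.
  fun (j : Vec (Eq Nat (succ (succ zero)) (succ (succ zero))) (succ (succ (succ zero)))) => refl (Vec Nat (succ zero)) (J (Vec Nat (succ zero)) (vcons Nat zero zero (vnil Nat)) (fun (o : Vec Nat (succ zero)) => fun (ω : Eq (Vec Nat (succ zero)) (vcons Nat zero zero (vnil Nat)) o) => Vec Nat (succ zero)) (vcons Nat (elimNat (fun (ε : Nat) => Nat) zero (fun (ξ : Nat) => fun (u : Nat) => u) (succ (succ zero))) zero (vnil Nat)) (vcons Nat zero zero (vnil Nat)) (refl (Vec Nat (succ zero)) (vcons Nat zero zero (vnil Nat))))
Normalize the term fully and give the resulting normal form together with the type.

normal form:
  fun (j : Vec (Eq Nat (succ (succ zero)) (succ (succ zero))) (succ (succ (succ zero)))) => refl (Vec Nat (succ zero)) (vcons Nat zero zero (vnil Nat))
type:
  forall (j : Vec (Eq Nat (succ (succ zero)) (succ (succ zero))) (succ (succ (succ zero)))), Eq (Vec Nat (succ zero)) (vcons Nat zero zero (vnil Nat)) (vcons Nat zero zero (vnil Nat))
observation: normalization takes exactly 8 steps under the normal-order strategy.


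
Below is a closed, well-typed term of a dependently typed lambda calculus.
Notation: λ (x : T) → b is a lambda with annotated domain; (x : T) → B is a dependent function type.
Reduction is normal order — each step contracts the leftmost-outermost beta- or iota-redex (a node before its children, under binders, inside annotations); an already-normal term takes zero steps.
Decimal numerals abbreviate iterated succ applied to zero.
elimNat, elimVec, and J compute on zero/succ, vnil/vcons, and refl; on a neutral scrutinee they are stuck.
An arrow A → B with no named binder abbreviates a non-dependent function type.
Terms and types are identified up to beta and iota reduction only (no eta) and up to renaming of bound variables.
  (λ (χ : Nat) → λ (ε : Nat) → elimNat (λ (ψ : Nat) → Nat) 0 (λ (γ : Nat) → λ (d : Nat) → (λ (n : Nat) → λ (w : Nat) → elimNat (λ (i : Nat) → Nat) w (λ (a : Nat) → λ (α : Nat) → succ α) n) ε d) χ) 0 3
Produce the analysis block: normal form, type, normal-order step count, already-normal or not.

resulting normal form:
  0
inferred type:
  Nat
normal-order step count: 3
term was already normal: no
first contracted redex: a beta-redex


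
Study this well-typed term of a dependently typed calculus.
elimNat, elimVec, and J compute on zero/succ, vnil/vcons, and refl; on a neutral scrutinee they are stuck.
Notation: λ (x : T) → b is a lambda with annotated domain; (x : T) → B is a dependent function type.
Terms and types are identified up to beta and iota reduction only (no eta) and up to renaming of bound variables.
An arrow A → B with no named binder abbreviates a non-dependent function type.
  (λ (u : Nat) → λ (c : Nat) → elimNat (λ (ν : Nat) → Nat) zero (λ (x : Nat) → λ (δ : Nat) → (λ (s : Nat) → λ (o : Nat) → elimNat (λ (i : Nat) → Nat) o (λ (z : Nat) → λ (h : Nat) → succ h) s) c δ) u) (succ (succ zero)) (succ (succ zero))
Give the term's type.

type:
  Nat


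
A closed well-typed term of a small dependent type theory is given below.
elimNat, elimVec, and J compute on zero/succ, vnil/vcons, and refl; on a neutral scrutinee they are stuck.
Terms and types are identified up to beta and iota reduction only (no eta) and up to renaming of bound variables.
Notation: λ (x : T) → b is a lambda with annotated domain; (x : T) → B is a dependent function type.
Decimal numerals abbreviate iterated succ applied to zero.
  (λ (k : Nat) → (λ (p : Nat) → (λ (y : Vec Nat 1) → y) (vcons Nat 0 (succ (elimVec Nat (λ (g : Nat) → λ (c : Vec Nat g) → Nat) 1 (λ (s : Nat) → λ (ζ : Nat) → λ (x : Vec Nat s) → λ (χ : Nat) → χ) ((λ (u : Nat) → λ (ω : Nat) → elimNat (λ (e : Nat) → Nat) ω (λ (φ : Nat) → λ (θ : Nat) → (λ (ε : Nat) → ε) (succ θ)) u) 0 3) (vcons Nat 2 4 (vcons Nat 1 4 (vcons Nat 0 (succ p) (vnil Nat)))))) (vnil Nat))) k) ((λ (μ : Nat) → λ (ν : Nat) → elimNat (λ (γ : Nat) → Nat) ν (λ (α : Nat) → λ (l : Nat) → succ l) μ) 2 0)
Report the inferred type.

type:
  Vec Nat 1


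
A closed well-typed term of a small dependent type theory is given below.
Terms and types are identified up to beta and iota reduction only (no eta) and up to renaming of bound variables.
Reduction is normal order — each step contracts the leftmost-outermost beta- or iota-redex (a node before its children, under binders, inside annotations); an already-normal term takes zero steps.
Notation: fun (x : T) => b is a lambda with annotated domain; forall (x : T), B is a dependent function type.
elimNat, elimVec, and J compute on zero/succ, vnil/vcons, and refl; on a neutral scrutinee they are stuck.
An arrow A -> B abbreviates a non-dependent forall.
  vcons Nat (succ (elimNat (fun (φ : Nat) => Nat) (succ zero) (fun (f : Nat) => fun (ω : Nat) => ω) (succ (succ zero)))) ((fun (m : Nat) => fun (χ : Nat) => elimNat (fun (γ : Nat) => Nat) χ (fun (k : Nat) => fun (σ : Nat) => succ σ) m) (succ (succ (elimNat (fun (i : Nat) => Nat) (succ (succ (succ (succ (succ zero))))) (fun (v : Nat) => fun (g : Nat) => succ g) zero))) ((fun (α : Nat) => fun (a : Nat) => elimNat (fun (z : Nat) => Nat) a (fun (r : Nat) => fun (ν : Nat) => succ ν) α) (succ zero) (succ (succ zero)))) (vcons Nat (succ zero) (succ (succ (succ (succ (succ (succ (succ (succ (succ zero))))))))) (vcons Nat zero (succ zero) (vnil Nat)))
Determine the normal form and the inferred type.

normal form:
  vcons Nat (succ (succ zero)) (succ (succ (succ (succ (succ (succ (succ (succ (succ (succ zero)))))))))) (vcons Nat (succ zero) (succ (succ (succ (succ (succ (succ (succ (succ (succ zero))))))))) (vcons Nat zero (succ zero) (vnil Nat)))
the term's type:
  Vec Nat (succ (succ (succ zero)))
observation: 38 normal-order steps normalize the term, beginning with an elimNat iota-redex.


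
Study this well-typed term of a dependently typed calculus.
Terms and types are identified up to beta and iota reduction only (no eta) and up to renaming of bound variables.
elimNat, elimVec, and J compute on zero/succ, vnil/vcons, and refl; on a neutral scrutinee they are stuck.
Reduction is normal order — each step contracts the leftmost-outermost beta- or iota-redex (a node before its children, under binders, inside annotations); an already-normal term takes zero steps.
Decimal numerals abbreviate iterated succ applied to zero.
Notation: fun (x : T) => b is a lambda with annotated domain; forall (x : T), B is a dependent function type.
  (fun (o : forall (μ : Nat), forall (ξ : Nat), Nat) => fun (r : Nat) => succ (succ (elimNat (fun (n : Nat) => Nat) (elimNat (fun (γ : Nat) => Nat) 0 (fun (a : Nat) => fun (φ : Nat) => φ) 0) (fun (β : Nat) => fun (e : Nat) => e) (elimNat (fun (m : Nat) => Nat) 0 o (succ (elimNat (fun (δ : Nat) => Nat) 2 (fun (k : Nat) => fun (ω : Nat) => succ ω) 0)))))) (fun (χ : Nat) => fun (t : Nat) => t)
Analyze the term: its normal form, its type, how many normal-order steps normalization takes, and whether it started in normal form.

resulting normal form:
  fun (o : Nat) => 2
inferred type:
  forall (o : Nat), Nat
reduction steps (normal order): 14
term was already normal: no
first redex: a beta-redex


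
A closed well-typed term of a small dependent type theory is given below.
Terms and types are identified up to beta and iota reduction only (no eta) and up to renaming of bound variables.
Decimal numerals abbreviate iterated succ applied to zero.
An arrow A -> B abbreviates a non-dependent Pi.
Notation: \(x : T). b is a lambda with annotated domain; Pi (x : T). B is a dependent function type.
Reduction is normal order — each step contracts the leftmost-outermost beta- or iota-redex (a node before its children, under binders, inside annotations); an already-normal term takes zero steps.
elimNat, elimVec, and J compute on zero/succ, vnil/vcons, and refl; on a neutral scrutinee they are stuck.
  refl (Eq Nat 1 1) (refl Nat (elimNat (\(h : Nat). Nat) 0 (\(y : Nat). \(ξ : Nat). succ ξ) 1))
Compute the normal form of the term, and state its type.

resulting normal form:
  refl (Eq Nat 1 1) (refl Nat 1)
inferred type:
  Eq (Eq Nat 1 1) (refl Nat 1) (refl Nat 1)


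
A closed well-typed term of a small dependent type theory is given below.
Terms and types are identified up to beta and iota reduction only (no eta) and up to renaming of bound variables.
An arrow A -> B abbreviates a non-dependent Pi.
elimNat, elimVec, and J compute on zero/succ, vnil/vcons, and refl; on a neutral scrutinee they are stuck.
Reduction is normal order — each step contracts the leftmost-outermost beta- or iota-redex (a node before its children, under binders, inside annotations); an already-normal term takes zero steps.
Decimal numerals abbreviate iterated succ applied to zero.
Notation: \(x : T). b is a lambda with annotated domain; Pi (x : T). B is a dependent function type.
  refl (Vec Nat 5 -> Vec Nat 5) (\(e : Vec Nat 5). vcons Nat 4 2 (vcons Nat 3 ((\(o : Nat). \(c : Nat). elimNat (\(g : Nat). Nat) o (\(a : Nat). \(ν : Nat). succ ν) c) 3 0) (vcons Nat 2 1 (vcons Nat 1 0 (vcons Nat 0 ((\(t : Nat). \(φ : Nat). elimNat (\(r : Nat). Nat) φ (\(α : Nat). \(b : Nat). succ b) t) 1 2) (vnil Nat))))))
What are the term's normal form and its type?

reduced normal form:
  refl (Vec Nat 5 -> Vec Nat 5) (\(e : Vec Nat 5). vcons Nat 4 2 (vcons Nat 3 3 (vcons Nat 2 1 (vcons Nat 1 0 (vcons Nat 0 3 (vnil Nat))))))
type:
  Eq (Vec Nat 5 -> Vec Nat 5) (\(e : Vec Nat 5). vcons Nat 4 2 (vcons Nat 3 3 (vcons Nat 2 1 (vcons Nat 1 0 (vcons Nat 0 3 (vnil Nat)))))) (\(o : Vec Nat 5). vcons Nat 4 2 (vcons Nat 3 3 (vcons Nat 2 1 (vcons Nat 1 0 (vcons Nat 0 3 (vnil Nat))))))
observation: the first redex contracted is a beta-redex; the normal form is reached in 9 normal-order steps.


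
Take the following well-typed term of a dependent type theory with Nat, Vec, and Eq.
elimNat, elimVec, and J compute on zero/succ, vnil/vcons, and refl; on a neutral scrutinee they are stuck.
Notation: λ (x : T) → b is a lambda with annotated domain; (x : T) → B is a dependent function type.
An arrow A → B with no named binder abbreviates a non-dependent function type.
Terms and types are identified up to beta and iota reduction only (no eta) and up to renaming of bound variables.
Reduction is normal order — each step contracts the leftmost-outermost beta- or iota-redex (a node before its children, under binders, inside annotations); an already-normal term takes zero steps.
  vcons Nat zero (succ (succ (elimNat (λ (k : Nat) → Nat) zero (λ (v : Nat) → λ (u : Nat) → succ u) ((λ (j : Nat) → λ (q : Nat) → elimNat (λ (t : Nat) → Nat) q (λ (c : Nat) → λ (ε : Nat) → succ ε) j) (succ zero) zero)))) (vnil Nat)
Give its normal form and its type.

resulting normal form:
  vcons Nat zero (succ (succ (succ zero))) (vnil Nat)
inferred type:
  Vec Nat (succ zero)
observation: the leftmost-outermost redex is a beta-redex, and normalization takes 10 steps.


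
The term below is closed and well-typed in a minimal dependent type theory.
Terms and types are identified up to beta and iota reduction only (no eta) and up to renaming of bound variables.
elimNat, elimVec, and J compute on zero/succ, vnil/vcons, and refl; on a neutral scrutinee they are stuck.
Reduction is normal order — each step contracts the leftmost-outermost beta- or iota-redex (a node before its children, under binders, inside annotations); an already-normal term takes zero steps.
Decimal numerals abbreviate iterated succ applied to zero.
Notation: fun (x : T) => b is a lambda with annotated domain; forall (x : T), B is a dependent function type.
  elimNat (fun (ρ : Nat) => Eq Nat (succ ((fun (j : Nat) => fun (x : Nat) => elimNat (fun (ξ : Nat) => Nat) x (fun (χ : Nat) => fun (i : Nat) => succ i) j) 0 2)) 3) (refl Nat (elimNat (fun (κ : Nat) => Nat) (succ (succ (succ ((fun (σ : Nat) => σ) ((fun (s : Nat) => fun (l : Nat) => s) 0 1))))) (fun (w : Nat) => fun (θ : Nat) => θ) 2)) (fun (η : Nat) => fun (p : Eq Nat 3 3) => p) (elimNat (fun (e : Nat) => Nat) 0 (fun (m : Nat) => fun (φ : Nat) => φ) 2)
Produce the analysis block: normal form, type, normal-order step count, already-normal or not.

reduced normal form:
  refl Nat 3
the term's type:
  Eq Nat 3 3
steps to reach normal form (normal order): 21
already normal: no
first contracted redex: a beta-redex


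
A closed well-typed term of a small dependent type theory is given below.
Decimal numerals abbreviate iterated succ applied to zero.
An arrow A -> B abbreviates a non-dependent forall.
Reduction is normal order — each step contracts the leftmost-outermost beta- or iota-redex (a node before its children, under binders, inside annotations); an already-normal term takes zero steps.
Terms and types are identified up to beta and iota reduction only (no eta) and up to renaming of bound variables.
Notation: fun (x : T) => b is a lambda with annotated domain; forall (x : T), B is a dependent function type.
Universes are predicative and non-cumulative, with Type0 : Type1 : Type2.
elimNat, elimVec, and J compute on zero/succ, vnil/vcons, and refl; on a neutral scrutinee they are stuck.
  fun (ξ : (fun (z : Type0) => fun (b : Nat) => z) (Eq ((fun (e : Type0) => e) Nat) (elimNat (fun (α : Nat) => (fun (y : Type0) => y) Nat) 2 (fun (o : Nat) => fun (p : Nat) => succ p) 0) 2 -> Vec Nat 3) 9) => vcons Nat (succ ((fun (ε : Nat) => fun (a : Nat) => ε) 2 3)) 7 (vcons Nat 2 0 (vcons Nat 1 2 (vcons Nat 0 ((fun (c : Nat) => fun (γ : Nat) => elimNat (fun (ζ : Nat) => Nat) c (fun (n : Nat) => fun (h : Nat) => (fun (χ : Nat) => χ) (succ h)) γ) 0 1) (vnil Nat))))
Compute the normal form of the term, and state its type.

normal form:
  fun (ξ : Eq Nat 2 2 -> Vec Nat 3) => vcons Nat 3 7 (vcons Nat 2 0 (vcons Nat 1 2 (vcons Nat 0 1 (vnil Nat))))
type:
  (Eq Nat 2 2 -> Vec Nat 3) -> Vec Nat 4


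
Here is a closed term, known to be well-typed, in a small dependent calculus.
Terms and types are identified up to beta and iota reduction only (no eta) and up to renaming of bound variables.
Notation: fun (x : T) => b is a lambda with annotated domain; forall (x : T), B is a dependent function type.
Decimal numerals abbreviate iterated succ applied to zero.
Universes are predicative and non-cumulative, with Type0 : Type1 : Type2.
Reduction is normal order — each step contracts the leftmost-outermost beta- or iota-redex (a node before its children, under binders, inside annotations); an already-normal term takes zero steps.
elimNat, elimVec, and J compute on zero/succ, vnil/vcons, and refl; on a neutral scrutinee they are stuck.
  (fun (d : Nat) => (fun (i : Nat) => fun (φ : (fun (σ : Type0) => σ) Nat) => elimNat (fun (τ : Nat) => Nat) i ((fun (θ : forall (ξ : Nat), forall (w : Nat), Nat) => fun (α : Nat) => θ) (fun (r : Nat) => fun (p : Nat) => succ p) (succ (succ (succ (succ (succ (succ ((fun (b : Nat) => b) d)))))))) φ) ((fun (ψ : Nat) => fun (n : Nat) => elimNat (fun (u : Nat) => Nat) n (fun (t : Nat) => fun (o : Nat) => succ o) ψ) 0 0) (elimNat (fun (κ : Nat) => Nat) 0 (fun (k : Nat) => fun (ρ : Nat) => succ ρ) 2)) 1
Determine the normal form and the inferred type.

reduced normal form:
  2
type:
  Nat


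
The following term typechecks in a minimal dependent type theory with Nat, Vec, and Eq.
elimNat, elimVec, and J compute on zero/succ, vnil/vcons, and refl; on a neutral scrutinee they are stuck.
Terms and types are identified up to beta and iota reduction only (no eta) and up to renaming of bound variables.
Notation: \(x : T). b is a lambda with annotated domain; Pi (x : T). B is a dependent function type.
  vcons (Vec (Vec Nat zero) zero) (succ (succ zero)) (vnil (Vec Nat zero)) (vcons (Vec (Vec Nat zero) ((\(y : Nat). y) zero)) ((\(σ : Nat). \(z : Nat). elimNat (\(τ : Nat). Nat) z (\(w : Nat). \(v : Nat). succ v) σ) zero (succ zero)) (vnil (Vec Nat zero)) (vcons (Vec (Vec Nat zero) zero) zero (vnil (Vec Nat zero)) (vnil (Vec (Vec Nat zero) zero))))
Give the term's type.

inferred type:
  Vec (Vec (Vec Nat zero) zero) (succ (succ (succ zero)))


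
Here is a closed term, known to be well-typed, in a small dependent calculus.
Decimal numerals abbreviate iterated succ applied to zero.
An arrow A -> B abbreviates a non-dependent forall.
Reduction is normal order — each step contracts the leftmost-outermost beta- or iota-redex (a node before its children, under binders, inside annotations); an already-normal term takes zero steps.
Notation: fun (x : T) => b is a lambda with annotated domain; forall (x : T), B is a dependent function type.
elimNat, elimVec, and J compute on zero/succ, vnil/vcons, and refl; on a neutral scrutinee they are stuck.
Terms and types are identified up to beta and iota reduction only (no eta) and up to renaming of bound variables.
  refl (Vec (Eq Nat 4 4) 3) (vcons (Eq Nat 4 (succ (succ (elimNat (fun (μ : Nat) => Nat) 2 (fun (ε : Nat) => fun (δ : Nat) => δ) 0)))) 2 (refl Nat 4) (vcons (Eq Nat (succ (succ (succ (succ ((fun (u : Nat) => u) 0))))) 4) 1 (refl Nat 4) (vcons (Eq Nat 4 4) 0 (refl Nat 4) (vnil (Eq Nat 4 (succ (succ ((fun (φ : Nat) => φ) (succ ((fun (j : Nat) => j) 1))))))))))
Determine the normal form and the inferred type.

reduced normal form:
  refl (Vec (Eq Nat 4 4) 3) (vcons (Eq Nat 4 4) 2 (refl Nat 4) (vcons (Eq Nat 4 4) 1 (refl Nat 4) (vcons (Eq Nat 4 4) 0 (refl Nat 4) (vnil (Eq Nat 4 4)))))
inferred type:
  Eq (Vec (Eq Nat 4 4) 3) (vcons (Eq Nat 4 4) 2 (refl Nat 4) (vcons (Eq Nat 4 4) 1 (refl Nat 4) (vcons (Eq Nat 4 4) 0 (refl Nat 4) (vnil (Eq Nat 4 4))))) (vcons (Eq Nat 4 4) 2 (refl Nat 4) (vcons (Eq Nat 4 4) 1 (refl Nat 4) (vcons (Eq Nat 4 4) 0 (refl Nat 4) (vnil (Eq Nat 4 4)))))
observation: the leftmost-outermost redex is an elimNat iota-redex, and normalization takes 4 steps.


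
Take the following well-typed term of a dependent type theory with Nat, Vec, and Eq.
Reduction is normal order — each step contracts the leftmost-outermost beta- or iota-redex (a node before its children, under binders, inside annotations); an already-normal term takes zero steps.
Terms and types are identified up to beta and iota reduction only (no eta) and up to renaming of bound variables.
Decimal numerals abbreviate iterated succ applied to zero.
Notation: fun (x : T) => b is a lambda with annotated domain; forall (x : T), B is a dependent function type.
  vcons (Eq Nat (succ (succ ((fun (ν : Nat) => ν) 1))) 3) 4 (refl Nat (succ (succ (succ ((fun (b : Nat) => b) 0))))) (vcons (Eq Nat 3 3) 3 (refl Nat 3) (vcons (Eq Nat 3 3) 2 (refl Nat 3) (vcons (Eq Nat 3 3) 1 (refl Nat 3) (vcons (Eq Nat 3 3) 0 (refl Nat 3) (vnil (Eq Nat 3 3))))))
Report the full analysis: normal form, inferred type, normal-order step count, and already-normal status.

resulting normal form:
  vcons (Eq Nat 3 3) 4 (refl Nat 3) (vcons (Eq Nat 3 3) 3 (refl Nat 3) (vcons (Eq Nat 3 3) 2 (refl Nat 3) (vcons (Eq Nat 3 3) 1 (refl Nat 3) (vcons (Eq Nat 3 3) 0 (refl Nat 3) (vnil (Eq Nat 3 3))))))
the term's type:
  Vec (Eq Nat 3 3) 5
reduction steps (normal order): 2
already normal: no
first redex: a beta-redex


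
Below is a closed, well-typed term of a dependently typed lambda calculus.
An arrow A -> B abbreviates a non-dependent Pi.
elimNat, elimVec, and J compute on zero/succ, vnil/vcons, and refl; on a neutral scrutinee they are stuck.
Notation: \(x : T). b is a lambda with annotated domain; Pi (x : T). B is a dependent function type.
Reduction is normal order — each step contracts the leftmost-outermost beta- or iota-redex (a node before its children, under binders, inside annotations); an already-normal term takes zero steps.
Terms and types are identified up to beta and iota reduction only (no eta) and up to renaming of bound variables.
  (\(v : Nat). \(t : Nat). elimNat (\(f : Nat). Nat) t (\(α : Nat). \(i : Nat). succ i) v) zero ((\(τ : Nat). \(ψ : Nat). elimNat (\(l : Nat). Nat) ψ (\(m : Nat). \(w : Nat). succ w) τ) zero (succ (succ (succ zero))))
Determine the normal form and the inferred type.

reduced normal form:
  succ (succ (succ zero))
the term's type:
  Nat
observation: the term reaches its normal form after 6 normal-order steps.


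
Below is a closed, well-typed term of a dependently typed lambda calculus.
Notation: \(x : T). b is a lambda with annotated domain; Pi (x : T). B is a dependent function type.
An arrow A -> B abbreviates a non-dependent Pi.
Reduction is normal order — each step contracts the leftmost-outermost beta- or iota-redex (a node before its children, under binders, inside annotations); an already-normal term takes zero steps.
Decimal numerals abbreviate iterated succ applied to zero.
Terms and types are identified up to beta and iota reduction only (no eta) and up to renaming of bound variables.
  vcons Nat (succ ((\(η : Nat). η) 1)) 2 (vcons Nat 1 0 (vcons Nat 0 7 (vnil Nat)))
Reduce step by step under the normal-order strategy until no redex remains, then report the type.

reduction (normal order):
  vcons Nat (succ ((\(η : Nat). η) 1)) 2 (vcons Nat 1 0 (vcons Nat 0 7 (vnil Nat)))
  ~> vcons Nat 2 2 (vcons Nat 1 0 (vcons Nat 0 7 (vnil Nat)))
inferred type:
  Vec Nat 3


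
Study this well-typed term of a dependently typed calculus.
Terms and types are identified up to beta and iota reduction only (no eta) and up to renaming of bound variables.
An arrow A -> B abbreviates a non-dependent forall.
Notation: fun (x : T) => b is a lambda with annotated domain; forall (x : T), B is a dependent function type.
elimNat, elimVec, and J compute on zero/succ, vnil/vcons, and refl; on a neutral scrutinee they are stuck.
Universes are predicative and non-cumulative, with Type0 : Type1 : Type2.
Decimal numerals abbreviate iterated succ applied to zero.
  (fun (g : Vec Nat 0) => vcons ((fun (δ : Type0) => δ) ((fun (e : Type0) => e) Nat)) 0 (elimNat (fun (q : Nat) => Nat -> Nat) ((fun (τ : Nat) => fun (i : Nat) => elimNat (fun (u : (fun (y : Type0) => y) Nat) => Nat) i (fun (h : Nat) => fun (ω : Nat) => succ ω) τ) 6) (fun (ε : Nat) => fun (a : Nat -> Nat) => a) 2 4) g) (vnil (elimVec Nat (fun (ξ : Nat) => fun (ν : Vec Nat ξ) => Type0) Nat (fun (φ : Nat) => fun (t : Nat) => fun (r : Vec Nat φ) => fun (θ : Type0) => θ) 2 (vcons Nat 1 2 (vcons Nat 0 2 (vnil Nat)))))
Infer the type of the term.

the term's type:
  Vec Nat 1


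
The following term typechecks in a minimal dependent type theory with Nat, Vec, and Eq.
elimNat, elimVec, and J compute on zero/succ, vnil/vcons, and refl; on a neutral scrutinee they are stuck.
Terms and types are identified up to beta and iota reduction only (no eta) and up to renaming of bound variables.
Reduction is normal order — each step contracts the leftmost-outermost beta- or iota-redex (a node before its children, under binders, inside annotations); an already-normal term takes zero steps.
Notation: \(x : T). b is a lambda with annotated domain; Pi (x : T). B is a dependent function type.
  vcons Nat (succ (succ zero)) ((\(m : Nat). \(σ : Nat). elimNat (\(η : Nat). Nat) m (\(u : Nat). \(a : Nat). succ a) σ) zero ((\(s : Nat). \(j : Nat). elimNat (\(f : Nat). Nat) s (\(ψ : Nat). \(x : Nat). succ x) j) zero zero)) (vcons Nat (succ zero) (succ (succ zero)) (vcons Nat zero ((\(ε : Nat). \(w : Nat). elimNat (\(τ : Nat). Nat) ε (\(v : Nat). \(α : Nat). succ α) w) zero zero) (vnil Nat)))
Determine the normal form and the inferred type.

normal form:
  vcons Nat (succ (succ zero)) zero (vcons Nat (succ zero) (succ (succ zero)) (vcons Nat zero zero (vnil Nat)))
inferred type:
  Vec Nat (succ (succ (succ zero)))


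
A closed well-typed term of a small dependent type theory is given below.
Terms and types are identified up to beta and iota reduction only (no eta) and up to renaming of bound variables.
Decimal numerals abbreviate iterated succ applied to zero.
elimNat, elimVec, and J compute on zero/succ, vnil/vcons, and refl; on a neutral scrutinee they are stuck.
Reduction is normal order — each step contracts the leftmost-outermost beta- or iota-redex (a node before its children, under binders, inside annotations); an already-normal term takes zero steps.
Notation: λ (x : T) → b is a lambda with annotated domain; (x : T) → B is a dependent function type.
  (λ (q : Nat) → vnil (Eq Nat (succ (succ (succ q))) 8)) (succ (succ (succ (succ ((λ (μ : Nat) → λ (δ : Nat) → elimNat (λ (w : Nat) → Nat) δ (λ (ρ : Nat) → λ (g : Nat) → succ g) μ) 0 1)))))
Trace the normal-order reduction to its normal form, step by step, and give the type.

reduction (normal order):
  (λ (q : Nat) → vnil (Eq Nat (succ (succ (succ q))) 8)) (succ (succ (succ (succ ((λ (μ : Nat) → λ (δ : Nat) → elimNat (λ (w : Nat) → Nat) δ (λ (ρ : Nat) → λ (g : Nat) → succ g) μ) 0 1)))))
  ~> vnil (Eq Nat (succ (succ (succ (succ (succ (succ (succ ((λ (q : Nat) → λ (μ : Nat) → elimNat (λ (δ : Nat) → Nat) μ (λ (w : Nat) → λ (ρ : Nat) → succ ρ) q) 0 1)))))))) 8)
  ~> vnil (Eq Nat (succ (succ (succ (succ (succ (succ (succ ((λ (q : Nat) → elimNat (λ (μ : Nat) → Nat) q (λ (δ : Nat) → λ (w : Nat) → succ w) 0) 1)))))))) 8)
  ~> vnil (Eq Nat (succ (succ (succ (succ (succ (succ (succ (elimNat (λ (q : Nat) → Nat) 1 (λ (μ : Nat) → λ (δ : Nat) → succ δ) 0)))))))) 8)
  ~> vnil (Eq Nat 8 8)
the term's type:
  Vec (Eq Nat 8 8) 0


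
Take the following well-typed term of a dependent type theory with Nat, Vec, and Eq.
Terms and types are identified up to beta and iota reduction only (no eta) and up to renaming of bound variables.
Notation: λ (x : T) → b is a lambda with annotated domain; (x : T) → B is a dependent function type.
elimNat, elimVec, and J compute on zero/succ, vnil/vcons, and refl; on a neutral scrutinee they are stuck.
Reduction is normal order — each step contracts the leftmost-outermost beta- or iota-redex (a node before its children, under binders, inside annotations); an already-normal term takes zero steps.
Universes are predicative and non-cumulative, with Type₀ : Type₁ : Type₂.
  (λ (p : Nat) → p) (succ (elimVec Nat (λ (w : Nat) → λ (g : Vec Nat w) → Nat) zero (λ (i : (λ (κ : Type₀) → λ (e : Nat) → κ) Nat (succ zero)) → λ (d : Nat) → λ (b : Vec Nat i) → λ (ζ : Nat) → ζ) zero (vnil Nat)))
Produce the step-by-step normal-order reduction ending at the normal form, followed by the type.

normal-order reduction sequence:
  (λ (p : Nat) → p) (succ (elimVec Nat (λ (w : Nat) → λ (g : Vec Nat w) → Nat) zero (λ (i : (λ (κ : Type₀) → λ (e : Nat) → κ) Nat (succ zero)) → λ (d : Nat) → λ (b : Vec Nat i) → λ (ζ : Nat) → ζ) zero (vnil Nat)))
  ~> succ (elimVec Nat (λ (p : Nat) → λ (w : Vec Nat p) → Nat) zero (λ (g : (λ (i : Type₀) → λ (κ : Nat) → i) Nat (succ zero)) → λ (e : Nat) → λ (d : Vec Nat g) → λ (b : Nat) → b) zero (vnil Nat))
  ~> succ zero
inferred type:
  Nat


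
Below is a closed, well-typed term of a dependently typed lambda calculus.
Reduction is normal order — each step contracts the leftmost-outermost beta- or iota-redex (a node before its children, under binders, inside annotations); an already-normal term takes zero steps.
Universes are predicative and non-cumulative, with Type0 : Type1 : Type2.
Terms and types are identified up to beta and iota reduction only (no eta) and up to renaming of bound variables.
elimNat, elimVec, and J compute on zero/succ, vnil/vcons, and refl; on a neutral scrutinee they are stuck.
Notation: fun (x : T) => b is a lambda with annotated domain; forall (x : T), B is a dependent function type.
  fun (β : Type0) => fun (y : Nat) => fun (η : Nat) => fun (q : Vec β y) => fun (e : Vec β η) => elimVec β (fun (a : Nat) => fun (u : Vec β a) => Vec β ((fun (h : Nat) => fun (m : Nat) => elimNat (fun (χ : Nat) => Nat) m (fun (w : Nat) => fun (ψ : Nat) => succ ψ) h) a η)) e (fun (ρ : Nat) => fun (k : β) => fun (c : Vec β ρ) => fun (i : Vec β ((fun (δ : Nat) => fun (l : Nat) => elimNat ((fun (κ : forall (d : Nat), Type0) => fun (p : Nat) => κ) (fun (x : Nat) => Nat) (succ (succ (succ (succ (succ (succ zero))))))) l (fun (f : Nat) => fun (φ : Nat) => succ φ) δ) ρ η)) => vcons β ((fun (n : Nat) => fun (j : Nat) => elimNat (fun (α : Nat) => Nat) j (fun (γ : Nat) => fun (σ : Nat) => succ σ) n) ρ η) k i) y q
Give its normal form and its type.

resulting normal form:
  fun (β : Type0) => fun (y : Nat) => fun (η : Nat) => fun (q : Vec β y) => fun (e : Vec β η) => elimVec β (fun (a : Nat) => fun (u : Vec β a) => Vec β (elimNat (fun (h : Nat) => Nat) η (fun (m : Nat) => fun (χ : Nat) => succ χ) a)) e (fun (w : Nat) => fun (ψ : β) => fun (ρ : Vec β w) => fun (k : Vec β (elimNat (fun (c : Nat) => Nat) η (fun (i : Nat) => fun (δ : Nat) => succ δ) w)) => vcons β (elimNat (fun (l : Nat) => Nat) η (fun (κ : Nat) => fun (d : Nat) => succ d) w) ψ k) y q
type:
  forall (β : Type0), forall (y : Nat), forall (η : Nat), forall (q : Vec β y), forall (e : Vec β η), Vec β (elimNat (fun (a : Nat) => Nat) η (fun (u : Nat) => fun (h : Nat) => succ h) y)
observation: the leftmost-outermost redex is a beta-redex, and normalization takes 8 steps.


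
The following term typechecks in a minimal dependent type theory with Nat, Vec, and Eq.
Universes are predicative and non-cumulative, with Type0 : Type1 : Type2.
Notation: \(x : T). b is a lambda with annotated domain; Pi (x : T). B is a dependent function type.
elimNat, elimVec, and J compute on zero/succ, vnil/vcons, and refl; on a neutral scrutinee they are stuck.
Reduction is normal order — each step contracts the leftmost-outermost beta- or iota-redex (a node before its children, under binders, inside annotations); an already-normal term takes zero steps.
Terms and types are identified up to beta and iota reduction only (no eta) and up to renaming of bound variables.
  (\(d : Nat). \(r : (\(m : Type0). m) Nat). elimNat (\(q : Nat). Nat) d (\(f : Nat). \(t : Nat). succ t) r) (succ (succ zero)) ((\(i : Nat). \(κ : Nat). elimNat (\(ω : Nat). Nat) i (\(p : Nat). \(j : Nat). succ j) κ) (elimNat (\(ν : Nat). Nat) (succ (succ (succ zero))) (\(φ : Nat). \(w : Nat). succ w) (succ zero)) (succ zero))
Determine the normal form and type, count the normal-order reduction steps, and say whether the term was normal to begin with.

resulting normal form:
  succ (succ (succ (succ (succ (succ (succ zero))))))
type:
  Nat
steps to reach normal form (normal order): 28
already normal: no
first contracted redex: a beta-redex


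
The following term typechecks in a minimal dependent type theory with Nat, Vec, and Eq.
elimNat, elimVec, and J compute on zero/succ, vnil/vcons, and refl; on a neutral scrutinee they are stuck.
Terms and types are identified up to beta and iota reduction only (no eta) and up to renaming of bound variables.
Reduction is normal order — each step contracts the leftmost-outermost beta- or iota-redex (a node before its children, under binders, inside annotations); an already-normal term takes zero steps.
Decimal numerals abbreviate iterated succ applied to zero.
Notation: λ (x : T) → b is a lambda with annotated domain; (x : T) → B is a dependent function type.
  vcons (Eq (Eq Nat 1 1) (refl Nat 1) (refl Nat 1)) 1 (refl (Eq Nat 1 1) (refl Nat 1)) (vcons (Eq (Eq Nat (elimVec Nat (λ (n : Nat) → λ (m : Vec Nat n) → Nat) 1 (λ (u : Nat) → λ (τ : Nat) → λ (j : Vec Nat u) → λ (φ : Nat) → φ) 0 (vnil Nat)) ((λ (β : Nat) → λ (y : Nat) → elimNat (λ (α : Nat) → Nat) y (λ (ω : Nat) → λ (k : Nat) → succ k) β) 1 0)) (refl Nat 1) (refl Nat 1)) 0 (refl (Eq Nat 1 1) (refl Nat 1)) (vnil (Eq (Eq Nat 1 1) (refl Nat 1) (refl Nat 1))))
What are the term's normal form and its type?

resulting normal form:
  vcons (Eq (Eq Nat 1 1) (refl Nat 1) (refl Nat 1)) 1 (refl (Eq Nat 1 1) (refl Nat 1)) (vcons (Eq (Eq Nat 1 1) (refl Nat 1) (refl Nat 1)) 0 (refl (Eq Nat 1 1) (refl Nat 1)) (vnil (Eq (Eq Nat 1 1) (refl Nat 1) (refl Nat 1))))
inferred type:
  Vec (Eq (Eq Nat 1 1) (refl Nat 1) (refl Nat 1)) 2
observation: reduction starts at an elimVec iota-redex, and 7 normal-order steps reach the normal form.


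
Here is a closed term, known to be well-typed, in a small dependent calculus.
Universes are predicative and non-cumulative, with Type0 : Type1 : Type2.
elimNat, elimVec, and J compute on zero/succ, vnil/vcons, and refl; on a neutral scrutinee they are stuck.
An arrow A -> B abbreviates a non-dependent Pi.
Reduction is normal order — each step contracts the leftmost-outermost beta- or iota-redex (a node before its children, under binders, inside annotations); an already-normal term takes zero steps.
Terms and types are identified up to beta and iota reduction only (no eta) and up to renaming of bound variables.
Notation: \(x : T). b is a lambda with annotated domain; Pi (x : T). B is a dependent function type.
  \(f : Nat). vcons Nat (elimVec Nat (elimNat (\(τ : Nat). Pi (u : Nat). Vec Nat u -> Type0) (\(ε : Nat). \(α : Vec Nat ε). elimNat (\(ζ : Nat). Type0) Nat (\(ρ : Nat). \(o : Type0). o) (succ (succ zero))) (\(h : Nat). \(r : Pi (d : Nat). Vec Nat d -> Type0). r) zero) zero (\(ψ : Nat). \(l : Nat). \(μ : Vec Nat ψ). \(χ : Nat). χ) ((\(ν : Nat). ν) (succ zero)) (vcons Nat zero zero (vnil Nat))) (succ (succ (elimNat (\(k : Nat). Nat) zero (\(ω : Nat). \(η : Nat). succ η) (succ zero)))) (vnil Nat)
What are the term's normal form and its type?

normal form:
  \(f : Nat). vcons Nat zero (succ (succ (succ zero))) (vnil Nat)
inferred type:
  Nat -> Vec Nat (succ zero)
observation: the first redex contracted is an elimVec iota-redex; the normal form is reached in 10 normal-order steps.


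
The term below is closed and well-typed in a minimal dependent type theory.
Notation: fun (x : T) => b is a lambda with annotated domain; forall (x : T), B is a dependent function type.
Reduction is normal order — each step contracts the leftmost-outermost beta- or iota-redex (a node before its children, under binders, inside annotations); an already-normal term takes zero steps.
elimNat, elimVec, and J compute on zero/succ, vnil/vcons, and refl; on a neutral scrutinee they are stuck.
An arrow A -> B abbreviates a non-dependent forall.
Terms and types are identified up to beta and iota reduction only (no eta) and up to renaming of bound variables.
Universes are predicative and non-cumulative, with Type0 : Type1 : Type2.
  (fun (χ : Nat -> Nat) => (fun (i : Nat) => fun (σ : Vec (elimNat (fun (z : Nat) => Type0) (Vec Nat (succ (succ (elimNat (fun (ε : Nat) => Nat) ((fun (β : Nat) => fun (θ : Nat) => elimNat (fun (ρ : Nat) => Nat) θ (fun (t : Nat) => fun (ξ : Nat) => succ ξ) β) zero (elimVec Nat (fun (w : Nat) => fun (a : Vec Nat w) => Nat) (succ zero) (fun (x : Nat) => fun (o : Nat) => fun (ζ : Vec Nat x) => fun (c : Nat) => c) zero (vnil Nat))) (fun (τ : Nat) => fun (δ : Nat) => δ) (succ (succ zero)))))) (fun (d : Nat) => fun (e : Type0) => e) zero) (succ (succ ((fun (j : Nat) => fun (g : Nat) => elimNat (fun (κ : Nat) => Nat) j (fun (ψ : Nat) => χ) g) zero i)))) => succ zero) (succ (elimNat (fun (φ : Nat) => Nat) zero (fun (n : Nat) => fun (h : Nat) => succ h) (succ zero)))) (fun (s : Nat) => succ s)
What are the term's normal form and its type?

resulting normal form:
  fun (χ : Vec (Vec Nat (succ (succ (succ zero)))) (succ (succ (succ (succ zero))))) => succ zero
inferred type:
  Vec (Vec Nat (succ (succ (succ zero)))) (succ (succ (succ (succ zero)))) -> Nat
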